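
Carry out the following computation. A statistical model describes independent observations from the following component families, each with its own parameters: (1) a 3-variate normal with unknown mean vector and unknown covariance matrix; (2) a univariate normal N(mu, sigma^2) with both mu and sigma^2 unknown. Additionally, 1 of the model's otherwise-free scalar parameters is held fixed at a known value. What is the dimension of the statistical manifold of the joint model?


The dimension of a statistical manifold equals the number of free
(independent) real parameters of the model. For a product of independent
blocks the parameter counts add.
- 3-variate normal: 3 (mean) + 3*4/2 = 6 (symmetric covariance) = 9.
- normal (mu, sigma^2): 2.
Total = 9 + 2 = 11.
1 parameter(s) fixed at known values: 11 - 1 = 10.
Dimension = 10

10


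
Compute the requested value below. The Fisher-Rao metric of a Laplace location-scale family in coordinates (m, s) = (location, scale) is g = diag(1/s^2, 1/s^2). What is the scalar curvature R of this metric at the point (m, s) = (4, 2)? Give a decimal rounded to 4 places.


The metric has the form g = (A dm^2 + B ds^2)/s^2 with A = 1, B = 1.
Substitute u = sqrt(A/B)*m: g = B*(du^2 + ds^2)/s^2, i.e. B times the
Poincare upper half-plane metric, which has constant Gaussian curvature -1.
Scaling a 2D metric by a constant c divides the Gaussian curvature by c,
so K = -1/B = -1/(1) = -1.0000 everywhere (the point (m, s) = (4, 2) is irrelevant:
the curvature is constant).
Scalar curvature in dimension 2: R = 2K = -2/(1) = -2.0000.

-2.0000


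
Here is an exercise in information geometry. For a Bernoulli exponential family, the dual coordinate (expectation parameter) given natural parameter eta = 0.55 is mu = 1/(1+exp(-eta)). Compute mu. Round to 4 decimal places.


Dual coordinate (expectation parameter) for Bernoulli:
mu = 1/(1+exp(-eta)).
eta = 0.55.
exp(-eta) = exp(-0.55) = 0.57695.
mu = 1/(1+0.57695) = 0.6341

0.6341


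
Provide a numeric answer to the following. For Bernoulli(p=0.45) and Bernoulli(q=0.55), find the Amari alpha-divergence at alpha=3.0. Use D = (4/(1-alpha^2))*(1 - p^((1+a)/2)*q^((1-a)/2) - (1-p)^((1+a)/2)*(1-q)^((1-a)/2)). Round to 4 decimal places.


Amari alpha-divergence:
D = (4/(1-alpha^2))*(1 - p^((1+a)/2)*q^((1-a)/2) - (1-p)^((1+a)/2)*(1-q)^((1-a)/2)).
alpha = 3.0, p = 0.45, q = 0.55.
e1 = (1+alpha)/2 = 2.0, e2 = (1-alpha)/2 = -1.0.
t1 = p^e1 * q^e2 = 0.45^2.0 * 0.55^-1.0 = 0.368182.
t2 = (1-p)^e1 * (1-q)^e2 = 0.55^2.0 * 0.45^-1.0 = 0.672222.
4/(1-alpha^2) = -0.5.
D = -0.5*(1 - 0.368182 - 0.672222) = 0.0202

0.0202


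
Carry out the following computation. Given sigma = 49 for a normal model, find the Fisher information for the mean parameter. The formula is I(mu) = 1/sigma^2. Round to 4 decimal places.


The Fisher information for the mean of a normal distribution is I(mu) = 1/sigma^2.
sigma = 49, so sigma^2 = 2401.
I(mu) = 1/2401 = 0.0004

0.0004


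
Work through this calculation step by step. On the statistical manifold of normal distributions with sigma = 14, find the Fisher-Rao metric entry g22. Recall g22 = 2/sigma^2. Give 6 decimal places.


For the 2-parameter normal family, the Fisher metric has:
  g11 = 1/sigma^2, g22 = 2/sigma^2.
sigma = 14, sigma^2 = 196.
g22 = 0.010204

0.010204


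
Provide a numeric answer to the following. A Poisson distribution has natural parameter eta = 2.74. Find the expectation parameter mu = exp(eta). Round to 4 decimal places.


Expectation parameter for Poisson exponential family:
mu = exp(eta).
eta = 2.74.
mu = exp(2.74) = 15.4870

15.4870


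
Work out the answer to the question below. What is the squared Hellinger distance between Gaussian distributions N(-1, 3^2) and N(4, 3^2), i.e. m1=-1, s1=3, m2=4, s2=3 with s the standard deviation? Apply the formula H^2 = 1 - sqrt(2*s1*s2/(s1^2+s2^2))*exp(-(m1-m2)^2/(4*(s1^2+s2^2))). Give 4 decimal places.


Squared Hellinger distance for Gaussians:
H^2 = 1 - sqrt(2*s1*s2/(s1^2+s2^2)) * exp(-(m1-m2)^2/(4*(s1^2+s2^2))).
s1^2 = 9, s2^2 = 9, s1^2+s2^2 = 18.
sqrt(2*3*3/(18)) = 1.0.
(m1-m2)^2 = (-5)^2 = 25.
exp(-25/(4*18)) = exp(-0.347222) = 0.706648.
H^2 = 1 - 1.0*0.706648 = 0.2934

0.2934


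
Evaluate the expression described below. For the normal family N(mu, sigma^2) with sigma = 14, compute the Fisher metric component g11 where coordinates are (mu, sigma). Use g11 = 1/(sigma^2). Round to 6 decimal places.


For the 2-parameter normal family, the Fisher metric has:
  g11 = 1/sigma^2, g22 = 2/sigma^2.
sigma = 14, sigma^2 = 196.
g11 = 0.005102

0.005102


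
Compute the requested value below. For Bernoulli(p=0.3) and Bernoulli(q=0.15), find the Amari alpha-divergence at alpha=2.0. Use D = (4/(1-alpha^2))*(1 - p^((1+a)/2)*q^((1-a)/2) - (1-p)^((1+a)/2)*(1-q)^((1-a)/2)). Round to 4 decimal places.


Amari alpha-divergence:
D = (4/(1-alpha^2))*(1 - p^((1+a)/2)*q^((1-a)/2) - (1-p)^((1+a)/2)*(1-q)^((1-a)/2)).
alpha = 2.0, p = 0.3, q = 0.15.
e1 = (1+alpha)/2 = 1.5, e2 = (1-alpha)/2 = -0.5.
t1 = p^e1 * q^e2 = 0.3^1.5 * 0.15^-0.5 = 0.424264.
t2 = (1-p)^e1 * (1-q)^e2 = 0.7^1.5 * 0.85^-0.5 = 0.63524.
4/(1-alpha^2) = -1.333333.
D = -1.333333*(1 - 0.424264 - 0.63524) = 0.0793

0.0793


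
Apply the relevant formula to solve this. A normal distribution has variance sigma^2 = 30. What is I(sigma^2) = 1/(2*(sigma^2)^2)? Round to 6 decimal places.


Fisher information for variance: I(sigma^2) = 1/(2*sigma^4).
sigma^2 = 30, so sigma^4 = 900.
I = 1/(2*900) = 1/1800 = 0.000556

0.000556


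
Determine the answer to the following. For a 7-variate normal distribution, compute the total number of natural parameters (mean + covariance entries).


Exponential family dimension calculation:
For 7-dim MVN: mean has 7 params, covariance has 7*8/2 = 28 unique entries.
Total dim = 7 + 28 = 35.

35


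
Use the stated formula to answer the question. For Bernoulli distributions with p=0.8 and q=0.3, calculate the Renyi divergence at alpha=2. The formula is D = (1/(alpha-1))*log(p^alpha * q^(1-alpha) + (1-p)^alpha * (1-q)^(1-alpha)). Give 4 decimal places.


Renyi divergence of order alpha between Bernoulli distributions:
D = (1/(alpha-1))*log(p^alpha * q^(1-alpha) + (1-p)^alpha * (1-q)^(1-alpha)).
alpha = 2, p = 0.8, q = 0.3.
p^alpha * q^(1-alpha) = 0.8^2 * 0.3^-1 = 2.133333.
(1-p)^alpha * (1-q)^(1-alpha) = 0.2^2 * 0.7^-1 = 0.057143.
sum = 2.133333 + 0.057143 = 2.190476.
D = (1/1)*log(2.190476) = 0.7841

0.7841


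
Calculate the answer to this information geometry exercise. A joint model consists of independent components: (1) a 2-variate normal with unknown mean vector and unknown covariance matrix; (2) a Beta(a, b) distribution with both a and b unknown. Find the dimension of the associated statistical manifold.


The dimension of a statistical manifold equals the number of free
(independent) real parameters of the model. For a product of independent
blocks the parameter counts add.
- 2-variate normal: 2 (mean) + 2*3/2 = 3 (symmetric covariance) = 5.
- Beta (a, b): 2.
Total = 5 + 2 = 7.
Dimension = 7

7


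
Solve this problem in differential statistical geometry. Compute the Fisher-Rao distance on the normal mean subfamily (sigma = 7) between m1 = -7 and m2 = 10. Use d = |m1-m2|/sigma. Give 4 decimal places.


On the fixed-variance normal subfamily, geodesic distance = |m1-m2|/sigma.
|-7 - 10| = 17.
sigma = 7.
d = 17/7 = 2.4286

2.4286


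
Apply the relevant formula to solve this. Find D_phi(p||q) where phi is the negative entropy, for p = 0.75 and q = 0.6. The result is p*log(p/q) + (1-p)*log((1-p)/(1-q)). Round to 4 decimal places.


Bregman divergence with negative entropy generator:
D = p*log(p/q) + (1-p)*log((1-p)/(1-q)).
p = 0.75, q = 0.6.
p*log(p/q) = 0.75*log(0.75/0.6) = 0.167358.
(1-p)*log((1-p)/(1-q)) = 0.25*log(0.25/0.4) = -0.117501.
D = 0.167358 + -0.117501 = 0.0499

0.0499


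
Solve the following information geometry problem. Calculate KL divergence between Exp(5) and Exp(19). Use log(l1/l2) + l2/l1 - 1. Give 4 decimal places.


KL divergence for exponential family:
KL = log(l1/l2) + l2/l1 - 1.
log(5/19) = -1.335001.
19/5 = 3.8.
KL = -1.335001 + 3.8 - 1 = 1.4650

1.4650


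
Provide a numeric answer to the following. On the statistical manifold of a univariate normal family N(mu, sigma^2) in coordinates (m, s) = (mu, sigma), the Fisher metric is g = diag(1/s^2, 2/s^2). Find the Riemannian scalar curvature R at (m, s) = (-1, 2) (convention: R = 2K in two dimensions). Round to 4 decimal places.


The metric has the form g = (A dm^2 + B ds^2)/s^2 with A = 1, B = 2.
Substitute u = sqrt(A/B)*m: g = B*(du^2 + ds^2)/s^2, i.e. B times the
Poincare upper half-plane metric, which has constant Gaussian curvature -1.
Scaling a 2D metric by a constant c divides the Gaussian curvature by c,
so K = -1/B = -1/(2) = -0.5000 everywhere (the point (m, s) = (-1, 2) is irrelevant:
the curvature is constant).
Scalar curvature in dimension 2: R = 2K = -2/(2) = -1.0000.

-1.0000


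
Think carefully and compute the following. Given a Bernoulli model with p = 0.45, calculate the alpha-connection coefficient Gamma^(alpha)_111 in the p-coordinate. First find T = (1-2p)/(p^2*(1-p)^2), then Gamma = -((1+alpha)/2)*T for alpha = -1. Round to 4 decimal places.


Skewness (Amari-Chentsov) tensor: T = (1-2p)/(p^2*(1-p)^2).
p = 0.45, 1-2p = 0.1, p^2 = 0.2025, (1-p)^2 = 0.3025.
T = 0.1/(0.2025 * 0.3025) = 1.632486.
In the p-coordinate, Gamma^(alpha) = Gamma^(0) - (alpha/2)*T with Gamma^(0) = (1/2)*g'(p) = -T/2,
so Gamma^(alpha) = -((1+alpha)/2)*T.
alpha = -1, -(1+alpha)/2 = 0.0.
Gamma = 0.0 * 1.632486 = 0.0000

0.0000


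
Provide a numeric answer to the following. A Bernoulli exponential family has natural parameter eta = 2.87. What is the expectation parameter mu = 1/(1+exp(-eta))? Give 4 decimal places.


Dual coordinate (expectation parameter) for Bernoulli:
mu = 1/(1+exp(-eta)).
eta = 2.87.
exp(-eta) = exp(-2.87) = 0.056699.
mu = 1/(1+0.056699) = 0.9463

0.9463


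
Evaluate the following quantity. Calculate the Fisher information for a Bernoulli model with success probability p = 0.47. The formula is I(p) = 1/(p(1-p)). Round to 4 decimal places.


For Bernoulli(p), Fisher information is I(p) = 1/(p*(1-p)).
p = 0.47, 1-p = 0.53.
p*(1-p) = 0.2491.
I(p) = 1/0.2491 = 4.0145

4.0145


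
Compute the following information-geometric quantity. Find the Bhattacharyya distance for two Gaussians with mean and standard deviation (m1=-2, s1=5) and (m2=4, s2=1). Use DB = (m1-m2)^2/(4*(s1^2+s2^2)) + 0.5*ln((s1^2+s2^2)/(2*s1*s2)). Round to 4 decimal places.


Bhattacharyya distance between two Gaussians:
DB = (m1-m2)^2/(4*(s1^2+s2^2)) + (1/2)*ln((s1^2+s2^2)/(2*s1*s2)).
(m1-m2)^2 = (-6)^2 = 36.
s1^2+s2^2 = 25 + 1 = 26.
term1 = 36/104 = 0.346154.
term2 = 0.5*ln(26/10.0) = 0.477756.
DB = 0.346154 + 0.477756 = 0.8239

0.8239


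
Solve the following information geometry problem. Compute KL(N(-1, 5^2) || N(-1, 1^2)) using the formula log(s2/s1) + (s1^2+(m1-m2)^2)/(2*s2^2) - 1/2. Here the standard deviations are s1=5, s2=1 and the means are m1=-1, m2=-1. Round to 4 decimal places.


KL divergence between normal distributions:
KL = log(s2/s1) + (s1^2 + (m1-m2)^2)/(2*s2^2) - 1/2.
log(1/5) = -1.609438.
(5^2 + (-1--1)^2)/(2*1^2) = (25 + 0)/2 = 12.5.
KL = -1.609438 + 12.5 - 0.5 = 10.3906

10.3906


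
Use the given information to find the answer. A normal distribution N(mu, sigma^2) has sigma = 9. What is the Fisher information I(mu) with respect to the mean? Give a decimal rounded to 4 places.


The Fisher information for the mean of a normal distribution is I(mu) = 1/sigma^2.
sigma = 9, so sigma^2 = 81.
I(mu) = 1/81 = 0.0123

0.0123


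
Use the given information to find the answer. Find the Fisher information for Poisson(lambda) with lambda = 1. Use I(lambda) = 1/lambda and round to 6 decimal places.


Fisher information for Poisson: I(lambda) = 1/lambda.
lambda = 1.
I(lambda) = 1/1 = 1.000000

1.000000


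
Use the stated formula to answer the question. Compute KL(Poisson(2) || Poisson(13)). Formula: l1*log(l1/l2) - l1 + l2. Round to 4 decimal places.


KL divergence for Poisson:
KL = l1*log(l1/l2) - l1 + l2.
l1 = 2, l2 = 13.
log(2/13) = -1.871802.
l1*log(l1/l2) = 2 * -1.871802 = -3.743604.
KL = -3.743604 - 2 + 13 = 7.2564

7.2564


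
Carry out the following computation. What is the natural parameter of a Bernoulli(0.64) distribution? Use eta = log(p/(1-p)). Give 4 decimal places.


Natural parameter for Bernoulli: eta = log(p/(1-p)).
p = 0.64, 1-p = 0.36.
p/(1-p) = 1.777778.
eta = log(1.777778) = 0.5754

0.5754


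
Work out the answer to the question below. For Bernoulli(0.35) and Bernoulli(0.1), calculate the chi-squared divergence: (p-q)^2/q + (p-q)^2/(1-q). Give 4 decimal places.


Chi-squared divergence between Bernoulli distributions:
chi^2 = (p-q)^2/q + (p-q)^2/(1-q).
p = 0.35, q = 0.1, p-q = 0.25.
(p-q)^2 = 0.0625.
term1 = 0.0625/0.1 = 0.625.
term2 = 0.0625/0.9 = 0.069444.
chi^2 = 0.625 + 0.069444 = 0.6944

0.6944


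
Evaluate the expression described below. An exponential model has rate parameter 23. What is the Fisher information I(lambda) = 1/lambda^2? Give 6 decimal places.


Fisher information for exponential: I(lambda) = 1/lambda^2.
lambda = 23, lambda^2 = 529.
I = 1/529 = 0.001890

0.001890


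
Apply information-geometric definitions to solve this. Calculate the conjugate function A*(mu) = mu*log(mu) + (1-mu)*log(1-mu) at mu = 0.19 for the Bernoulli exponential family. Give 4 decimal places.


Legendre transform for Bernoulli:
A*(mu) = mu*log(mu) + (1-mu)*log(1-mu).
mu = 0.19, 1-mu = 0.81.
mu*log(mu) = 0.19*log(0.19) = -0.315539.
(1-mu)*log(1-mu) = 0.81*log(0.81) = -0.170684.
A* = -0.315539 + -0.170684 = -0.4862

-0.4862


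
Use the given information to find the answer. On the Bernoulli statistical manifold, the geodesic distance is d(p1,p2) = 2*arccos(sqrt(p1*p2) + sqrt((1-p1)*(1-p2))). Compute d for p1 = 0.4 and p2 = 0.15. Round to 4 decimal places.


Geodesic distance on Bernoulli manifold:
d(p1,p2) = 2*arccos(sqrt(p1*p2) + sqrt((1-p1)*(1-p2))).
sqrt(p1*p2) = sqrt(0.4*0.15) = 0.244949.
sqrt((1-p1)*(1-p2)) = sqrt(0.6*0.85) = 0.714143.
arg = 0.244949 + 0.714143 = 0.959092.
d = 2*arccos(0.959092) = 0.5740

0.5740


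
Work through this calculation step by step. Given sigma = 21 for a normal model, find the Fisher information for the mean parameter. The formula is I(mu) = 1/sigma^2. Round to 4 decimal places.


The Fisher information for the mean of a normal distribution is I(mu) = 1/sigma^2.
sigma = 21, so sigma^2 = 441.
I(mu) = 1/441 = 0.0023

0.0023


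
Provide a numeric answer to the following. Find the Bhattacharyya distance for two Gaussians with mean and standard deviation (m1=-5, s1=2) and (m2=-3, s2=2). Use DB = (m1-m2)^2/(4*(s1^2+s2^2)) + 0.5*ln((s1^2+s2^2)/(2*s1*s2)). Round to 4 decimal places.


Bhattacharyya distance between two Gaussians:
DB = (m1-m2)^2/(4*(s1^2+s2^2)) + (1/2)*ln((s1^2+s2^2)/(2*s1*s2)).
(m1-m2)^2 = (-2)^2 = 4.
s1^2+s2^2 = 4 + 4 = 8.
term1 = 4/32 = 0.125.
term2 = 0.5*ln(8/8.0) = 0.0.
DB = 0.125 + 0.0 = 0.1250

0.1250


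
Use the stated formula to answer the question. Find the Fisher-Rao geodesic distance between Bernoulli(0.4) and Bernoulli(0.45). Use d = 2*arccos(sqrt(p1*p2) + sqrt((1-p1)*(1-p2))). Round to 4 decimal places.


Geodesic distance on Bernoulli manifold:
d(p1,p2) = 2*arccos(sqrt(p1*p2) + sqrt((1-p1)*(1-p2))).
sqrt(p1*p2) = sqrt(0.4*0.45) = 0.424264.
sqrt((1-p1)*(1-p2)) = sqrt(0.6*0.55) = 0.574456.
arg = 0.424264 + 0.574456 = 0.99872.
d = 2*arccos(0.99872) = 0.1012

0.1012


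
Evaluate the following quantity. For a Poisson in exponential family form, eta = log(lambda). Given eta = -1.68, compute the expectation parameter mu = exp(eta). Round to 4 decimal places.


Expectation parameter for Poisson exponential family:
mu = exp(eta).
eta = -1.68.
mu = exp(-1.68) = 0.1864

0.1864


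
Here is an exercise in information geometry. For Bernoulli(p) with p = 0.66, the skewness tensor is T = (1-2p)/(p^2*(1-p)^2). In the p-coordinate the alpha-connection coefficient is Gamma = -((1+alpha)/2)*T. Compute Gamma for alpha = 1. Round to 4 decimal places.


Skewness (Amari-Chentsov) tensor: T = (1-2p)/(p^2*(1-p)^2).
p = 0.66, 1-2p = -0.32, p^2 = 0.4356, (1-p)^2 = 0.1156.
T = -0.32/(0.4356 * 0.1156) = -6.354835.
In the p-coordinate, Gamma^(alpha) = Gamma^(0) - (alpha/2)*T with Gamma^(0) = (1/2)*g'(p) = -T/2,
so Gamma^(alpha) = -((1+alpha)/2)*T.
alpha = 1, -(1+alpha)/2 = -1.0.
Gamma = -1.0 * -6.354835 = 6.3548

6.3548


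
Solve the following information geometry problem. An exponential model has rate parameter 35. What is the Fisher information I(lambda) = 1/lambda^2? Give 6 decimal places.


Fisher information for exponential: I(lambda) = 1/lambda^2.
lambda = 35, lambda^2 = 1225.
I = 1/1225 = 0.000816

0.000816


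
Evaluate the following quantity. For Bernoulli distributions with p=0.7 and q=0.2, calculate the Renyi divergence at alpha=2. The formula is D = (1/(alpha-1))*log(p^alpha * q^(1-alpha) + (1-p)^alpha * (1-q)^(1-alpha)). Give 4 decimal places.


Renyi divergence of order alpha between Bernoulli distributions:
D = (1/(alpha-1))*log(p^alpha * q^(1-alpha) + (1-p)^alpha * (1-q)^(1-alpha)).
alpha = 2, p = 0.7, q = 0.2.
p^alpha * q^(1-alpha) = 0.7^2 * 0.2^-1 = 2.45.
(1-p)^alpha * (1-q)^(1-alpha) = 0.3^2 * 0.8^-1 = 0.1125.
sum = 2.45 + 0.1125 = 2.5625.
D = (1/1)*log(2.5625) = 0.9410

0.9410


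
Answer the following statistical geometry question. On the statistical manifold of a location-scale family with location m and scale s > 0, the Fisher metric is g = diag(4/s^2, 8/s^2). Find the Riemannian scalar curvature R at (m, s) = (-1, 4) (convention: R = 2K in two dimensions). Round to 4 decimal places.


The metric has the form g = (A dm^2 + B ds^2)/s^2 with A = 4, B = 8.
Substitute u = sqrt(A/B)*m: g = B*(du^2 + ds^2)/s^2, i.e. B times the
Poincare upper half-plane metric, which has constant Gaussian curvature -1.
Scaling a 2D metric by a constant c divides the Gaussian curvature by c,
so K = -1/B = -1/(8) = -0.1250 everywhere (the point (m, s) = (-1, 4) is irrelevant:
the curvature is constant).
Scalar curvature in dimension 2: R = 2K = -2/(8) = -0.2500.

-0.2500


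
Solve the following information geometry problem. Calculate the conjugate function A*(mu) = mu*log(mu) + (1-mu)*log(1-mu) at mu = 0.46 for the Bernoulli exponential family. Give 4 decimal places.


Legendre transform for Bernoulli:
A*(mu) = mu*log(mu) + (1-mu)*log(1-mu).
mu = 0.46, 1-mu = 0.54.
mu*log(mu) = 0.46*log(0.46) = -0.357203.
(1-mu)*log(1-mu) = 0.54*log(0.54) = -0.332741.
A* = -0.357203 + -0.332741 = -0.6899

-0.6899


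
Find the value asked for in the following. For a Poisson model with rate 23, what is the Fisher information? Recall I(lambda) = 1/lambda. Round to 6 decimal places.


Fisher information for Poisson: I(lambda) = 1/lambda.
lambda = 23.
I(lambda) = 1/23 = 0.043478

0.043478


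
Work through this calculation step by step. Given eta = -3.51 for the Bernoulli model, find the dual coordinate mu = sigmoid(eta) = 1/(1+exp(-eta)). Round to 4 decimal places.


Dual coordinate (expectation parameter) for Bernoulli:
mu = 1/(1+exp(-eta)).
eta = -3.51.
exp(-eta) = exp(3.51) = 33.448268.
mu = 1/(1+33.448268) = 0.0290

0.0290


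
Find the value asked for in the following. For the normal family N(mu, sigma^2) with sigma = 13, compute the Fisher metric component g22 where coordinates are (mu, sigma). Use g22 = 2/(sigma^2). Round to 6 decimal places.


For the 2-parameter normal family, the Fisher metric has:
  g11 = 1/sigma^2, g22 = 2/sigma^2.
sigma = 13, sigma^2 = 169.
g22 = 0.011834

0.011834


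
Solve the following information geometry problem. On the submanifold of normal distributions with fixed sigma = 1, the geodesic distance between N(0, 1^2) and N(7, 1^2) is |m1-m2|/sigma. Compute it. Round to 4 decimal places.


On the fixed-variance normal subfamily, geodesic distance = |m1-m2|/sigma.
|0 - 7| = 7.
sigma = 1.
d = 7/1 = 7.0000

7.0000


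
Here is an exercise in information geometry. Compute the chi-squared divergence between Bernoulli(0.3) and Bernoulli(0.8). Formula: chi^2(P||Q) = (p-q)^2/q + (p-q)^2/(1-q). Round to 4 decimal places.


Chi-squared divergence between Bernoulli distributions:
chi^2 = (p-q)^2/q + (p-q)^2/(1-q).
p = 0.3, q = 0.8, p-q = -0.5.
(p-q)^2 = 0.25.
term1 = 0.25/0.8 = 0.3125.
term2 = 0.25/0.2 = 1.25.
chi^2 = 0.3125 + 1.25 = 1.5625

1.5625


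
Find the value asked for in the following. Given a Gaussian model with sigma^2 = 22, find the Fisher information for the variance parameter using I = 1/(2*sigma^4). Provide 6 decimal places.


Fisher information for variance: I(sigma^2) = 1/(2*sigma^4).
sigma^2 = 22, so sigma^4 = 484.
I = 1/(2*484) = 1/968 = 0.001033

0.001033


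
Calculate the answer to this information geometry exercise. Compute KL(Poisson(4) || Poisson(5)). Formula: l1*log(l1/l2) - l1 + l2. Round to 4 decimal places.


KL divergence for Poisson:
KL = l1*log(l1/l2) - l1 + l2.
l1 = 4, l2 = 5.
log(4/5) = -0.223144.
l1*log(l1/l2) = 4 * -0.223144 = -0.892574.
KL = -0.892574 - 4 + 5 = 0.1074

0.1074


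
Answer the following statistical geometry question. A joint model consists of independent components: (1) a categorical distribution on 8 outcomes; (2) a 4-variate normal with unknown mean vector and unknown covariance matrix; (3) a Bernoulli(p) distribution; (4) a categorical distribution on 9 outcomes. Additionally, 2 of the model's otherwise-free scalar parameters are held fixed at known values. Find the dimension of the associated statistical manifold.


The dimension of a statistical manifold equals the number of free
(independent) real parameters of the model. For a product of independent
blocks the parameter counts add.
- categorical on 8 outcomes (probabilities sum to 1): 8-1 = 7.
- 4-variate normal: 4 (mean) + 4*5/2 = 10 (symmetric covariance) = 14.
- Bernoulli (p): 1.
- categorical on 9 outcomes (probabilities sum to 1): 9-1 = 8.
Total = 7 + 14 + 1 + 8 = 30.
2 parameter(s) fixed at known values: 30 - 2 = 28.
Dimension = 28

28


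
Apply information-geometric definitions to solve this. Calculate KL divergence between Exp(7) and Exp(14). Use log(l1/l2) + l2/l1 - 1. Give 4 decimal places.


KL divergence for exponential family:
KL = log(l1/l2) + l2/l1 - 1.
log(7/14) = -0.693147.
14/7 = 2.0.
KL = -0.693147 + 2.0 - 1 = 0.3069

0.3069


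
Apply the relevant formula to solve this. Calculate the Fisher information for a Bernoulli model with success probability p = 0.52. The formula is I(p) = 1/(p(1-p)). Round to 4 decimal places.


For Bernoulli(p), Fisher information is I(p) = 1/(p*(1-p)).
p = 0.52, 1-p = 0.48.
p*(1-p) = 0.2496.
I(p) = 1/0.2496 = 4.0064

4.0064


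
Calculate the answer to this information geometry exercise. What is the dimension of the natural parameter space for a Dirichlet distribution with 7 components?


Exponential family dimension calculation:
Dirichlet with 7 components has 7 natural parameters.

7


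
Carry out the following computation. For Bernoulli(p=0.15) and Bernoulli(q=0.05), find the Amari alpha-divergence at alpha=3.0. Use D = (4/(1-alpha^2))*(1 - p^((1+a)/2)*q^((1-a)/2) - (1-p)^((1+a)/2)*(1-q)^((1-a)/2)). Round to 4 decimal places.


Amari alpha-divergence:
D = (4/(1-alpha^2))*(1 - p^((1+a)/2)*q^((1-a)/2) - (1-p)^((1+a)/2)*(1-q)^((1-a)/2)).
alpha = 3.0, p = 0.15, q = 0.05.
e1 = (1+alpha)/2 = 2.0, e2 = (1-alpha)/2 = -1.0.
t1 = p^e1 * q^e2 = 0.15^2.0 * 0.05^-1.0 = 0.45.
t2 = (1-p)^e1 * (1-q)^e2 = 0.85^2.0 * 0.95^-1.0 = 0.760526.
4/(1-alpha^2) = -0.5.
D = -0.5*(1 - 0.45 - 0.760526) = 0.1053

0.1053


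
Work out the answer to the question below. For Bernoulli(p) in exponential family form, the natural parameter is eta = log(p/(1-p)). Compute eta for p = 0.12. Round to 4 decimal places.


Natural parameter for Bernoulli: eta = log(p/(1-p)).
p = 0.12, 1-p = 0.88.
p/(1-p) = 0.136364.
eta = log(0.136364) = -1.9924

-1.9924


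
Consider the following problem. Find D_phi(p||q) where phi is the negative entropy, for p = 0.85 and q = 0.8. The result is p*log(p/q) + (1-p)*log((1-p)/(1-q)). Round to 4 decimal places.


Bregman divergence with negative entropy generator:
D = p*log(p/q) + (1-p)*log((1-p)/(1-q)).
p = 0.85, q = 0.8.
p*log(p/q) = 0.85*log(0.85/0.8) = 0.051531.
(1-p)*log((1-p)/(1-q)) = 0.15*log(0.15/0.2) = -0.043152.
D = 0.051531 + -0.043152 = 0.0084

0.0084


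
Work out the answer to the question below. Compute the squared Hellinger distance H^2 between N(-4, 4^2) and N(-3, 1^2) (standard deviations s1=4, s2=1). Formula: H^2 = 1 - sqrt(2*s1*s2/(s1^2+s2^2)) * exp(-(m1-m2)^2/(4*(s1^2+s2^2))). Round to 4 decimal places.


Squared Hellinger distance for Gaussians:
H^2 = 1 - sqrt(2*s1*s2/(s1^2+s2^2)) * exp(-(m1-m2)^2/(4*(s1^2+s2^2))).
s1^2 = 16, s2^2 = 1, s1^2+s2^2 = 17.
sqrt(2*4*1/(17)) = 0.685994.
(m1-m2)^2 = (-1)^2 = 1.
exp(-1/(4*17)) = exp(-0.014706) = 0.985402.
H^2 = 1 - 0.685994*0.985402 = 0.3240

0.3240


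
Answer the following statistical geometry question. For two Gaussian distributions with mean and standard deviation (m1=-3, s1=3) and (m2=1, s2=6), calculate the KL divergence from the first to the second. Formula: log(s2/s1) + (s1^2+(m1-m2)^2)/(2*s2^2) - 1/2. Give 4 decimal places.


KL divergence between normal distributions:
KL = log(s2/s1) + (s1^2 + (m1-m2)^2)/(2*s2^2) - 1/2.
log(6/3) = 0.693147.
(3^2 + (-3-1)^2)/(2*6^2) = (9 + 16)/72 = 0.347222.
KL = 0.693147 + 0.347222 - 0.5 = 0.5404

0.5404


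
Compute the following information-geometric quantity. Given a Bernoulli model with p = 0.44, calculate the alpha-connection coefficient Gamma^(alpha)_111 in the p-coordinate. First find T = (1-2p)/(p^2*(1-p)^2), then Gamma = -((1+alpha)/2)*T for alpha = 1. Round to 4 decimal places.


Skewness (Amari-Chentsov) tensor: T = (1-2p)/(p^2*(1-p)^2).
p = 0.44, 1-2p = 0.12, p^2 = 0.1936, (1-p)^2 = 0.3136.
T = 0.12/(0.1936 * 0.3136) = 1.976514.
In the p-coordinate, Gamma^(alpha) = Gamma^(0) - (alpha/2)*T with Gamma^(0) = (1/2)*g'(p) = -T/2,
so Gamma^(alpha) = -((1+alpha)/2)*T.
alpha = 1, -(1+alpha)/2 = -1.0.
Gamma = -1.0 * 1.976514 = -1.9765

-1.9765


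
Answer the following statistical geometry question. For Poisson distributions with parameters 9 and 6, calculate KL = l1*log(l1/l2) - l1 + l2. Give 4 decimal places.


KL divergence for Poisson:
KL = l1*log(l1/l2) - l1 + l2.
l1 = 9, l2 = 6.
log(9/6) = 0.405465.
l1*log(l1/l2) = 9 * 0.405465 = 3.649186.
KL = 3.649186 - 9 + 6 = 0.6492

0.6492


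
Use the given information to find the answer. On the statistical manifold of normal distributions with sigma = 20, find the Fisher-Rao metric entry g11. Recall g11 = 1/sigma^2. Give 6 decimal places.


For the 2-parameter normal family, the Fisher metric has:
  g11 = 1/sigma^2, g22 = 2/sigma^2.
sigma = 20, sigma^2 = 400.
g11 = 0.002500

0.002500


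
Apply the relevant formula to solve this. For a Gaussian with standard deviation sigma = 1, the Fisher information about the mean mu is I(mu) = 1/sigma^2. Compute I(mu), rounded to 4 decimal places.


The Fisher information for the mean of a normal distribution is I(mu) = 1/sigma^2.
sigma = 1, so sigma^2 = 1.
I(mu) = 1/1 = 1.0000

1.0000


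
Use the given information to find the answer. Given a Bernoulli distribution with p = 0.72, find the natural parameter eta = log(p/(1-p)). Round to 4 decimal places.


Natural parameter for Bernoulli: eta = log(p/(1-p)).
p = 0.72, 1-p = 0.28.
p/(1-p) = 2.571429.
eta = log(2.571429) = 0.9445

0.9445


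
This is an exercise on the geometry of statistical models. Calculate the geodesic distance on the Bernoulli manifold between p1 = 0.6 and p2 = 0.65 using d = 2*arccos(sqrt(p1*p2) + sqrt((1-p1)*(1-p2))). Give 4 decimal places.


Geodesic distance on Bernoulli manifold:
d(p1,p2) = 2*arccos(sqrt(p1*p2) + sqrt((1-p1)*(1-p2))).
sqrt(p1*p2) = sqrt(0.6*0.65) = 0.6245.
sqrt((1-p1)*(1-p2)) = sqrt(0.4*0.35) = 0.374166.
arg = 0.6245 + 0.374166 = 0.998666.
d = 2*arccos(0.998666) = 0.1033

0.1033


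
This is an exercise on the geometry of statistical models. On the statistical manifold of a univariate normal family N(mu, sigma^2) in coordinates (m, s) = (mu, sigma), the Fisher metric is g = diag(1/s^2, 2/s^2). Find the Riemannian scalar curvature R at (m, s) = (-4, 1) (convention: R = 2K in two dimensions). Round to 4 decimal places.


The metric has the form g = (A dm^2 + B ds^2)/s^2 with A = 1, B = 2.
Substitute u = sqrt(A/B)*m: g = B*(du^2 + ds^2)/s^2, i.e. B times the
Poincare upper half-plane metric, which has constant Gaussian curvature -1.
Scaling a 2D metric by a constant c divides the Gaussian curvature by c,
so K = -1/B = -1/(2) = -0.5000 everywhere (the point (m, s) = (-4, 1) is irrelevant:
the curvature is constant).
Scalar curvature in dimension 2: R = 2K = -2/(2) = -1.0000.

-1.0000


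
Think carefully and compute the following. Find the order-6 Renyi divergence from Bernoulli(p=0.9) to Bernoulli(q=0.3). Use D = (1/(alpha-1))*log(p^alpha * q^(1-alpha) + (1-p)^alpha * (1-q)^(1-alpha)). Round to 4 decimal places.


Renyi divergence of order alpha between Bernoulli distributions:
D = (1/(alpha-1))*log(p^alpha * q^(1-alpha) + (1-p)^alpha * (1-q)^(1-alpha)).
alpha = 6, p = 0.9, q = 0.3.
p^alpha * q^(1-alpha) = 0.9^6 * 0.3^-5 = 218.7.
(1-p)^alpha * (1-q)^(1-alpha) = 0.1^6 * 0.7^-5 = 6e-06.
sum = 218.7 + 6e-06 = 218.700006.
D = (1/5)*log(218.700006) = 1.0775

1.0775


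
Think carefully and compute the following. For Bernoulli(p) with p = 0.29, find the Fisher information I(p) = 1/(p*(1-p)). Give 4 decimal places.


For Bernoulli(p), Fisher information is I(p) = 1/(p*(1-p)).
p = 0.29, 1-p = 0.71.
p*(1-p) = 0.2059.
I(p) = 1/0.2059 = 4.8567

4.8567


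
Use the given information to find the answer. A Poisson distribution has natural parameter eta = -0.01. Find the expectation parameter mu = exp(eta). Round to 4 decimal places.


Expectation parameter for Poisson exponential family:
mu = exp(eta).
eta = -0.01.
mu = exp(-0.01) = 0.9900

0.9900


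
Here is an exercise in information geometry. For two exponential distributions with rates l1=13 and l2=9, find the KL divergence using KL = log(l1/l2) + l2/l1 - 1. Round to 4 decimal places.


KL divergence for exponential family:
KL = log(l1/l2) + l2/l1 - 1.
log(13/9) = 0.367725.
9/13 = 0.692308.
KL = 0.367725 + 0.692308 - 1 = 0.0600

0.0600


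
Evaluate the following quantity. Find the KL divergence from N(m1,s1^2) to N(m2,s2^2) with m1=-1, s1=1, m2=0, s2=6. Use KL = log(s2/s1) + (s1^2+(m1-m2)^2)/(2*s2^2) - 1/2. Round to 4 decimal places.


KL divergence between normal distributions:
KL = log(s2/s1) + (s1^2 + (m1-m2)^2)/(2*s2^2) - 1/2.
log(6/1) = 1.791759.
(1^2 + (-1-0)^2)/(2*6^2) = (1 + 1)/72 = 0.027778.
KL = 1.791759 + 0.027778 - 0.5 = 1.3195

1.3195


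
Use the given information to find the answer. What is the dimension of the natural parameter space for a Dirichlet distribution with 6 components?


Exponential family dimension calculation:
Dirichlet with 6 components has 6 natural parameters.

6


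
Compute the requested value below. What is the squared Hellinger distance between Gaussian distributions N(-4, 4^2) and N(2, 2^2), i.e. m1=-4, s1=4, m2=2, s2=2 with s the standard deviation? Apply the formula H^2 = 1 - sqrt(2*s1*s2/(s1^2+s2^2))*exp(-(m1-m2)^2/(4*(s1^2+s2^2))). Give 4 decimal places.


Squared Hellinger distance for Gaussians:
H^2 = 1 - sqrt(2*s1*s2/(s1^2+s2^2)) * exp(-(m1-m2)^2/(4*(s1^2+s2^2))).
s1^2 = 16, s2^2 = 4, s1^2+s2^2 = 20.
sqrt(2*4*2/(20)) = 0.894427.
(m1-m2)^2 = (-6)^2 = 36.
exp(-36/(4*20)) = exp(-0.45) = 0.637628.
H^2 = 1 - 0.894427*0.637628 = 0.4297

0.4297


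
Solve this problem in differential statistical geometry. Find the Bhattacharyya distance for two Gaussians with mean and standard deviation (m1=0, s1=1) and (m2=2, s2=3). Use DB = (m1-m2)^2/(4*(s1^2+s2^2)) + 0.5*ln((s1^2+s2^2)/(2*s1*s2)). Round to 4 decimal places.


Bhattacharyya distance between two Gaussians:
DB = (m1-m2)^2/(4*(s1^2+s2^2)) + (1/2)*ln((s1^2+s2^2)/(2*s1*s2)).
(m1-m2)^2 = (-2)^2 = 4.
s1^2+s2^2 = 1 + 9 = 10.
term1 = 4/40 = 0.1.
term2 = 0.5*ln(10/6.0) = 0.255413.
DB = 0.1 + 0.255413 = 0.3554

0.3554


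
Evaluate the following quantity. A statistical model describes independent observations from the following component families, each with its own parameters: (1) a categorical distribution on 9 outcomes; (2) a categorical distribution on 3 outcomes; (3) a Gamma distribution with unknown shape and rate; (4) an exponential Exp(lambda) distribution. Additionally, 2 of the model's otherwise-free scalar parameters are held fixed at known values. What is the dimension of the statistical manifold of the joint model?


The dimension of a statistical manifold equals the number of free
(independent) real parameters of the model. For a product of independent
blocks the parameter counts add.
- categorical on 9 outcomes (probabilities sum to 1): 9-1 = 8.
- categorical on 3 outcomes (probabilities sum to 1): 3-1 = 2.
- Gamma (shape, rate): 2.
- exponential (lambda): 1.
Total = 8 + 2 + 2 + 1 = 13.
2 parameter(s) fixed at known values: 13 - 2 = 11.
Dimension = 11

11


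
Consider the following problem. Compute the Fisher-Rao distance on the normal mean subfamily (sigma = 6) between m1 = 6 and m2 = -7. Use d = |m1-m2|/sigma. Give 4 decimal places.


On the fixed-variance normal subfamily, geodesic distance = |m1-m2|/sigma.
|6 - -7| = 13.
sigma = 6.
d = 13/6 = 2.1667

2.1667


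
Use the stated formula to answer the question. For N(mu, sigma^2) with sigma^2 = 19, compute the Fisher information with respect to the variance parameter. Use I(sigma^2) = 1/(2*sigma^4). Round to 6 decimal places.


Fisher information for variance: I(sigma^2) = 1/(2*sigma^4).
sigma^2 = 19, so sigma^4 = 361.
I = 1/(2*361) = 1/722 = 0.001385

0.001385


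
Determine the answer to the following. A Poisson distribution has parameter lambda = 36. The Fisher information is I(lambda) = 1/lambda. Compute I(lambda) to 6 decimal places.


Fisher information for Poisson: I(lambda) = 1/lambda.
lambda = 36.
I(lambda) = 1/36 = 0.027778

0.027778


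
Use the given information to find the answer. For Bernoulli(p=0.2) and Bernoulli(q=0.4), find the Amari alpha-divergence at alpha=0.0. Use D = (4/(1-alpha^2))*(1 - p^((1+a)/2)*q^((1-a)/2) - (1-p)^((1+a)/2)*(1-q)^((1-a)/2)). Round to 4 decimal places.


Amari alpha-divergence:
D = (4/(1-alpha^2))*(1 - p^((1+a)/2)*q^((1-a)/2) - (1-p)^((1+a)/2)*(1-q)^((1-a)/2)).
alpha = 0.0, p = 0.2, q = 0.4.
e1 = (1+alpha)/2 = 0.5, e2 = (1-alpha)/2 = 0.5.
t1 = p^e1 * q^e2 = 0.2^0.5 * 0.4^0.5 = 0.282843.
t2 = (1-p)^e1 * (1-q)^e2 = 0.8^0.5 * 0.6^0.5 = 0.69282.
4/(1-alpha^2) = 4.0.
D = 4.0*(1 - 0.282843 - 0.69282) = 0.0973

0.0973


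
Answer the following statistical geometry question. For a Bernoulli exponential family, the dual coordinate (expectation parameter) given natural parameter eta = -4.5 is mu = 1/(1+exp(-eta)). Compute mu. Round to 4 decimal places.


Dual coordinate (expectation parameter) for Bernoulli:
mu = 1/(1+exp(-eta)).
eta = -4.5.
exp(-eta) = exp(4.5) = 90.017131.
mu = 1/(1+90.017131) = 0.0110

0.0110


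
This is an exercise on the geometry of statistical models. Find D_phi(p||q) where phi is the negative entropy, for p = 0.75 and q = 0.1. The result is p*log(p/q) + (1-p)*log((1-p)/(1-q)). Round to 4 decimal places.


Bregman divergence with negative entropy generator:
D = p*log(p/q) + (1-p)*log((1-p)/(1-q)).
p = 0.75, q = 0.1.
p*log(p/q) = 0.75*log(0.75/0.1) = 1.511177.
(1-p)*log((1-p)/(1-q)) = 0.25*log(0.25/0.9) = -0.320233.
D = 1.511177 + -0.320233 = 1.1909

1.1909


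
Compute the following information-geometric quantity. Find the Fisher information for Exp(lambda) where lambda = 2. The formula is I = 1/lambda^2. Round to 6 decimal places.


Fisher information for exponential: I(lambda) = 1/lambda^2.
lambda = 2, lambda^2 = 4.
I = 1/4 = 0.250000

0.250000


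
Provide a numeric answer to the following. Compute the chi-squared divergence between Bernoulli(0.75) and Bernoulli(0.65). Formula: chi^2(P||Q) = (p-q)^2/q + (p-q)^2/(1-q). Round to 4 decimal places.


Chi-squared divergence between Bernoulli distributions:
chi^2 = (p-q)^2/q + (p-q)^2/(1-q).
p = 0.75, q = 0.65, p-q = 0.1.
(p-q)^2 = 0.01.
term1 = 0.01/0.65 = 0.015385.
term2 = 0.01/0.35 = 0.028571.
chi^2 = 0.015385 + 0.028571 = 0.0440

0.0440


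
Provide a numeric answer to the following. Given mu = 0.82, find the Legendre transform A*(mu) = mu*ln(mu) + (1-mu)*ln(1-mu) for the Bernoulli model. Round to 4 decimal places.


Legendre transform for Bernoulli:
A*(mu) = mu*log(mu) + (1-mu)*log(1-mu).
mu = 0.82, 1-mu = 0.18.
mu*log(mu) = 0.82*log(0.82) = -0.16273.
(1-mu)*log(1-mu) = 0.18*log(0.18) = -0.308664.
A* = -0.16273 + -0.308664 = -0.4714

-0.4714


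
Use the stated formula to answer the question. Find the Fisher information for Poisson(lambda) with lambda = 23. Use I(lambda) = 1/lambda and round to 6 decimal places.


Fisher information for Poisson: I(lambda) = 1/lambda.
lambda = 23.
I(lambda) = 1/23 = 0.043478

0.043478


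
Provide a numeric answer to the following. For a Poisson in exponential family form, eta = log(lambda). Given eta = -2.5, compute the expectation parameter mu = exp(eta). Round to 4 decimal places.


Expectation parameter for Poisson exponential family:
mu = exp(eta).
eta = -2.5.
mu = exp(-2.5) = 0.0821

0.0821


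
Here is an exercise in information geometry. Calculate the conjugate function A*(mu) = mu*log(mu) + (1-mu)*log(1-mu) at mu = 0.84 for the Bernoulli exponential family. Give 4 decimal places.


Legendre transform for Bernoulli:
A*(mu) = mu*log(mu) + (1-mu)*log(1-mu).
mu = 0.84, 1-mu = 0.16.
mu*log(mu) = 0.84*log(0.84) = -0.146457.
(1-mu)*log(1-mu) = 0.16*log(0.16) = -0.293213.
A* = -0.146457 + -0.293213 = -0.4397

-0.4397


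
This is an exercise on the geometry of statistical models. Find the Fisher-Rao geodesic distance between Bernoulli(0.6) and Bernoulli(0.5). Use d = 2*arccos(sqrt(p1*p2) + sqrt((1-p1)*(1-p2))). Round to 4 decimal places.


Geodesic distance on Bernoulli manifold:
d(p1,p2) = 2*arccos(sqrt(p1*p2) + sqrt((1-p1)*(1-p2))).
sqrt(p1*p2) = sqrt(0.6*0.5) = 0.547723.
sqrt((1-p1)*(1-p2)) = sqrt(0.4*0.5) = 0.447214.
arg = 0.547723 + 0.447214 = 0.994936.
d = 2*arccos(0.994936) = 0.2014

0.2014


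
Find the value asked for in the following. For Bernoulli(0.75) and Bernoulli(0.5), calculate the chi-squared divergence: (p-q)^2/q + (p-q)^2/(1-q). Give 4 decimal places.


Chi-squared divergence between Bernoulli distributions:
chi^2 = (p-q)^2/q + (p-q)^2/(1-q).
p = 0.75, q = 0.5, p-q = 0.25.
(p-q)^2 = 0.0625.
term1 = 0.0625/0.5 = 0.125.
term2 = 0.0625/0.5 = 0.125.
chi^2 = 0.125 + 0.125 = 0.2500

0.2500


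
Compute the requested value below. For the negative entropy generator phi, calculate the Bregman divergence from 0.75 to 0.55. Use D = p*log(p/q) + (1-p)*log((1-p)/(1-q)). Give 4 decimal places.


Bregman divergence with negative entropy generator:
D = p*log(p/q) + (1-p)*log((1-p)/(1-q)).
p = 0.75, q = 0.55.
p*log(p/q) = 0.75*log(0.75/0.55) = 0.232616.
(1-p)*log((1-p)/(1-q)) = 0.25*log(0.25/0.45) = -0.146947.
D = 0.232616 + -0.146947 = 0.0857

0.0857


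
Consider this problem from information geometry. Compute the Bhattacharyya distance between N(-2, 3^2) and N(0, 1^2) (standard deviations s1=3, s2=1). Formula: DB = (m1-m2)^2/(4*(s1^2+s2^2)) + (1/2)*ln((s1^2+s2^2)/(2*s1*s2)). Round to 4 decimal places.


Bhattacharyya distance between two Gaussians:
DB = (m1-m2)^2/(4*(s1^2+s2^2)) + (1/2)*ln((s1^2+s2^2)/(2*s1*s2)).
(m1-m2)^2 = (-2)^2 = 4.
s1^2+s2^2 = 9 + 1 = 10.
term1 = 4/40 = 0.1.
term2 = 0.5*ln(10/6.0) = 0.255413.
DB = 0.1 + 0.255413 = 0.3554

0.3554


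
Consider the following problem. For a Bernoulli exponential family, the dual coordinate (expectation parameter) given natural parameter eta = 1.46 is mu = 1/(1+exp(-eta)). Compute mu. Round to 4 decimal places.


Dual coordinate (expectation parameter) for Bernoulli:
mu = 1/(1+exp(-eta)).
eta = 1.46.
exp(-eta) = exp(-1.46) = 0.232236.
mu = 1/(1+0.232236) = 0.8115

0.8115
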